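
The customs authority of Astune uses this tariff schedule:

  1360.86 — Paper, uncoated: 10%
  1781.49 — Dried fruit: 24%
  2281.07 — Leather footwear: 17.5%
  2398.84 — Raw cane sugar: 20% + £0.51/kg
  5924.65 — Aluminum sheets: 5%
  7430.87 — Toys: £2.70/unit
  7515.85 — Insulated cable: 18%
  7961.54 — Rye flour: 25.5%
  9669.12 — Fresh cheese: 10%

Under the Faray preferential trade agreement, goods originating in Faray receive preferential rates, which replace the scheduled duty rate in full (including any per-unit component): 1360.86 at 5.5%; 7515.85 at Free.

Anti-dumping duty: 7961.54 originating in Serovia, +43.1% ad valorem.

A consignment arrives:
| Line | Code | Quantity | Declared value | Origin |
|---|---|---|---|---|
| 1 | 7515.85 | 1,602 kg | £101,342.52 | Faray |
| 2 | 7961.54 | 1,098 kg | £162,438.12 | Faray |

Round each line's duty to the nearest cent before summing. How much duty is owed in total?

£41,421.72

Line 1 (7515.85, Faray, 1,602 kg, £101,342.52):
Base rate for 7515.85 is 18%.
Origin Faray qualifies under the Astune–Faray agreement and 7515.85 is covered: preferential rate Free applies instead.
Duty = £101,342.52 × 0% = £0.00.
Line 2 (7961.54, Faray, 1,098 kg, £162,438.12):
Base rate for 7961.54 is 25.5%.
Origin Faray is the FTA partner but 7961.54 is not on the preference list; base rate stands.
The additional-duty order on 7961.54 targets Serovia, not Faray; it does not apply.
Duty = £162,438.12 × 25.5% = £41,421.72.
Total = £0.00 + £41,421.72 = £41,421.72.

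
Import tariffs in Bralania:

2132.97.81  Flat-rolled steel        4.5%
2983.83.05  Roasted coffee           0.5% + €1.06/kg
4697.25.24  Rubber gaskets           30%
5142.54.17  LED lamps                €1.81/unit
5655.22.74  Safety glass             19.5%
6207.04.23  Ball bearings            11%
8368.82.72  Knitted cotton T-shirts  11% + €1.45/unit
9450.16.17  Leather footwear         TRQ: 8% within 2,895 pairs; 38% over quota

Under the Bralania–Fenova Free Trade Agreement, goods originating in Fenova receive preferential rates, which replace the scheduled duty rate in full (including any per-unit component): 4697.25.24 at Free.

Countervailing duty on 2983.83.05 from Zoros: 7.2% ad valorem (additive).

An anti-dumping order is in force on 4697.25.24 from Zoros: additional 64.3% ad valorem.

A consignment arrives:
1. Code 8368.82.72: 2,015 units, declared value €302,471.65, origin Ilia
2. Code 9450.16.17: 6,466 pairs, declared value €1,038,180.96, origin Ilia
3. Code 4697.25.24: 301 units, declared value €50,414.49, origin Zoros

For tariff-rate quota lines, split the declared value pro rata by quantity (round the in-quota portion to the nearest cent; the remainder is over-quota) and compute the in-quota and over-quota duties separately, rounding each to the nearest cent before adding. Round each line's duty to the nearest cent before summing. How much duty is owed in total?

€338,796.90

Line 1 (8368.82.72, Ilia, 2,015 units, €302,471.65):
Base rate for 8368.82.72 is 11% + €1.45/unit.
Duty = €302,471.65 × 11% + 2,015 × €1.45 = €36,193.63.
Line 2 (9450.16.17, Ilia, 6,466 pairs, €1,038,180.96):
Code 9450.16.17 is under a tariff-rate quota (threshold 2,895 pairs). In-quota: 2,895 pairs at 8%; over-quota: 3,571 pairs at 38%.
Pro-rata value split: in-quota = €1,038,180.96 × 2,895/6,466 = €464,821.20; over-quota = €1,038,180.96 − €464,821.20 = €573,359.76.
In-quota duty = €464,821.20 × 8% = €37,185.70. Over-quota duty = €573,359.76 × 38% = €217,876.71.
Line duty = €37,185.70 + €217,876.71 = €255,062.41.
Line 3 (4697.25.24, Zoros, 301 units, €50,414.49):
Base rate for 4697.25.24 is 30%.
4697.25.24 has an FTA preferential rate, but origin Zoros is not Fenova; base rate stands.
Additional duty on 4697.25.24 from Zoros: +64.3%. Applied ad valorem rate: 30% + 64.3% = 94.3%.
Duty = €50,414.49 × 94.3% = €47,540.86.
Total = €36,193.63 + €255,062.41 + €47,540.86 = €338,796.90.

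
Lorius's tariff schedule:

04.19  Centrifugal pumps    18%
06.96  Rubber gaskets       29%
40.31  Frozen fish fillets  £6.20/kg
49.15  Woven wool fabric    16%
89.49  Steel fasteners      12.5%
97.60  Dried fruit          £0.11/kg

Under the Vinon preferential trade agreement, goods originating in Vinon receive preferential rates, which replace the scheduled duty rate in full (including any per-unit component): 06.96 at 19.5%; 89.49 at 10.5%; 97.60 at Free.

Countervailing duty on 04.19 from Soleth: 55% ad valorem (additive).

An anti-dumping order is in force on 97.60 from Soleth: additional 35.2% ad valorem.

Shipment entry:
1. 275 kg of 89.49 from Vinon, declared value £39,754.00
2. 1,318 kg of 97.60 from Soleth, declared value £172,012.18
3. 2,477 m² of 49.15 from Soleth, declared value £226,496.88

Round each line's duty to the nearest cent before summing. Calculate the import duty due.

£101,106.94

Line 1 (89.49, Vinon, 275 kg, £39,754.00):
Base rate for 89.49 is 12.5%.
Origin Vinon qualifies under the Lorius–Vinon agreement and 89.49 is covered: preferential rate 10.5% applies instead.
Duty = £39,754.00 × 10.5% = £4,174.17.
Line 2 (97.60, Soleth, 1,318 kg, £172,012.18):
Base rate for 97.60 is £0.11/kg.
97.60 has an FTA preferential rate, but origin Soleth is not Vinon; base rate stands.
Additional duty on 97.60 from Soleth: +35.2% ad valorem. Applied ad valorem rate = 35.2%.
Duty = £172,012.18 × 35.2% + 1,318 × £0.11 = £60,693.27.
Line 3 (49.15, Soleth, 2,477 m², £226,496.88):
Base rate for 49.15 is 16%.
Duty = £226,496.88 × 16% = £36,239.50.
Total = £4,174.17 + £60,693.27 + £36,239.50 = £101,106.94.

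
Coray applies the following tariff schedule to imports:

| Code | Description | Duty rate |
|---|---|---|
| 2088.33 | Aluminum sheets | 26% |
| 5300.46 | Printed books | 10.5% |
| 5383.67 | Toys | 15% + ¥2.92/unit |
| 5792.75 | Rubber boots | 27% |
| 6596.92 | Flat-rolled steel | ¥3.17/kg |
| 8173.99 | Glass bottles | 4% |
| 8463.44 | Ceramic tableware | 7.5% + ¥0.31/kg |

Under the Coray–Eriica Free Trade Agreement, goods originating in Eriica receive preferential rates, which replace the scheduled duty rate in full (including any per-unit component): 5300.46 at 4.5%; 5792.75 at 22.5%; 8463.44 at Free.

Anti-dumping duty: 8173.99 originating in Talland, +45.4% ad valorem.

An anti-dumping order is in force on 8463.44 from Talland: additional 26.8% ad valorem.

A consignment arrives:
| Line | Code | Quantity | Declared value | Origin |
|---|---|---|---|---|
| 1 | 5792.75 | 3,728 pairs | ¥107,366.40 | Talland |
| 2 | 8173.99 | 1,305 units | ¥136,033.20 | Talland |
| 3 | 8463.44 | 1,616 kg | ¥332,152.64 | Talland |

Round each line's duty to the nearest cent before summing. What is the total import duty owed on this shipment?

Line 1 (5792.75, Talland, 3,728 pairs, ¥107,366.40):
Base rate for 5792.75 is 27%.
5792.75 has an FTA preferential rate, but origin Talland is not Eriica; base rate stands.
Duty = ¥107,366.40 × 27% = ¥28,988.93.
Line 2 (8173.99, Talland, 1,305 units, ¥136,033.20):
Base rate for 8173.99 is 4%.
Additional duty on 8173.99 from Talland: +45.4%. Applied ad valorem rate: 4% + 45.4% = 49.4%.
Duty = ¥136,033.20 × 49.4% = ¥67,200.40.
Line 3 (8463.44, Talland, 1,616 kg, ¥332,152.64):
Base rate for 8463.44 is 7.5% + ¥0.31/kg.
8463.44 has an FTA preferential rate, but origin Talland is not Eriica; base rate stands.
Additional duty on 8463.44 from Talland: +26.8%. Applied ad valorem rate: 7.5% + 26.8% = 34.3%.
Duty = ¥332,152.64 × 34.3% + 1,616 × ¥0.31 = ¥114,429.32.
Total = ¥28,988.93 + ¥67,200.40 + ¥114,429.32 = ¥210,618.65.

¥210,618.65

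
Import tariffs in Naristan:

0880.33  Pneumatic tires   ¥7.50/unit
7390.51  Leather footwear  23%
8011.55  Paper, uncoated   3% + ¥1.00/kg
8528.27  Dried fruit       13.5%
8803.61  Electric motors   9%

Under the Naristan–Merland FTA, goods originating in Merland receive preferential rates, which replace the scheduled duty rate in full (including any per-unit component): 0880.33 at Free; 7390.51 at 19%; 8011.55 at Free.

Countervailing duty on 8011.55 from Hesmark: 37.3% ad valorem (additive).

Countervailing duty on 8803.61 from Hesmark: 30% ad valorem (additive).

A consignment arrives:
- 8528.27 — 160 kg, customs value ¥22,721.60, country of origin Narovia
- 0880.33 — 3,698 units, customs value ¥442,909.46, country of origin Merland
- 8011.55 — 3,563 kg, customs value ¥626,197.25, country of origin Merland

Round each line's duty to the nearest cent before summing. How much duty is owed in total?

¥3,067.42

Line 1 (8528.27, Narovia, 160 kg, ¥22,721.60):
Base rate for 8528.27 is 13.5%.
Duty = ¥22,721.60 × 13.5% = ¥3,067.42.
Line 2 (0880.33, Merland, 3,698 units, ¥442,909.46):
Base rate for 0880.33 is ¥7.50/unit.
Origin Merland qualifies under the Naristan–Merland agreement and 0880.33 is covered: preferential rate Free applies instead.
Duty = ¥442,909.46 × 0% = ¥0.00.
Line 3 (8011.55, Merland, 3,563 kg, ¥626,197.25):
Base rate for 8011.55 is 3% + ¥1.00/kg.
Origin Merland qualifies under the Naristan–Merland agreement and 8011.55 is covered: preferential rate Free applies instead.
The additional-duty order on 8011.55 targets Hesmark, not Merland; it does not apply.
Duty = ¥626,197.25 × 0% = ¥0.00.
Total = ¥3,067.42 + ¥0.00 + ¥0.00 = ¥3,067.42.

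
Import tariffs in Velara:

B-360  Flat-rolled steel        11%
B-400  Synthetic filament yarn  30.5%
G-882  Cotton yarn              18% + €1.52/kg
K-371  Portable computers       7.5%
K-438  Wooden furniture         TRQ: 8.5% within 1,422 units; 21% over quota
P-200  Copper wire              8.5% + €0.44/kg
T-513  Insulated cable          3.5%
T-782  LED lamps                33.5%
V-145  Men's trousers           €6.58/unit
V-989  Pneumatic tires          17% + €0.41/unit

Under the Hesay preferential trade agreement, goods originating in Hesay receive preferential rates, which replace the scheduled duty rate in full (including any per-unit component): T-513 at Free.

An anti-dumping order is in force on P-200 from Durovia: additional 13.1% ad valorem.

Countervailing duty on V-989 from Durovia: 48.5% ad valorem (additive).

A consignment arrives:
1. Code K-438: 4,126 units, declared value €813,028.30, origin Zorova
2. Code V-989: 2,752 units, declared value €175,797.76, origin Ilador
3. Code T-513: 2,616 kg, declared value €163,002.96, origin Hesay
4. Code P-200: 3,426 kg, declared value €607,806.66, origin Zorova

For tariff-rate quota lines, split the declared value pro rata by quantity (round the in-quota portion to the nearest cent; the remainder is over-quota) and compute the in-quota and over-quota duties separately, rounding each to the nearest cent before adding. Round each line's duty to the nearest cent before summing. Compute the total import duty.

€219,895.25

Line 1 (K-438, Zorova, 4,126 units, €813,028.30):
Code K-438 is under a tariff-rate quota (threshold 1,422 units). In-quota: 1,422 units at 8.5%; over-quota: 2,704 units at 21%.
Pro-rata value split: in-quota = €813,028.30 × 1,422/4,126 = €280,205.10; over-quota = €813,028.30 − €280,205.10 = €532,823.20.
In-quota duty = €280,205.10 × 8.5% = €23,817.43. Over-quota duty = €532,823.20 × 21% = €111,892.87.
Line duty = €23,817.43 + €111,892.87 = €135,710.30.
Line 2 (V-989, Ilador, 2,752 units, €175,797.76):
Base rate for V-989 is 17% + €0.41/unit.
The additional-duty order on V-989 targets Durovia, not Ilador; it does not apply.
Duty = €175,797.76 × 17% + 2,752 × €0.41 = €31,013.94.
Line 3 (T-513, Hesay, 2,616 kg, €163,002.96):
Base rate for T-513 is 3.5%.
Origin Hesay qualifies under the Velara–Hesay agreement and T-513 is covered: preferential rate Free applies instead.
Duty = €163,002.96 × 0% = €0.00.
Line 4 (P-200, Zorova, 3,426 kg, €607,806.66):
Base rate for P-200 is 8.5% + €0.44/kg.
The additional-duty order on P-200 targets Durovia, not Zorova; it does not apply.
Duty = €607,806.66 × 8.5% + 3,426 × €0.44 = €53,171.01.
Total = €135,710.30 + €31,013.94 + €0.00 + €53,171.01 = €219,895.25.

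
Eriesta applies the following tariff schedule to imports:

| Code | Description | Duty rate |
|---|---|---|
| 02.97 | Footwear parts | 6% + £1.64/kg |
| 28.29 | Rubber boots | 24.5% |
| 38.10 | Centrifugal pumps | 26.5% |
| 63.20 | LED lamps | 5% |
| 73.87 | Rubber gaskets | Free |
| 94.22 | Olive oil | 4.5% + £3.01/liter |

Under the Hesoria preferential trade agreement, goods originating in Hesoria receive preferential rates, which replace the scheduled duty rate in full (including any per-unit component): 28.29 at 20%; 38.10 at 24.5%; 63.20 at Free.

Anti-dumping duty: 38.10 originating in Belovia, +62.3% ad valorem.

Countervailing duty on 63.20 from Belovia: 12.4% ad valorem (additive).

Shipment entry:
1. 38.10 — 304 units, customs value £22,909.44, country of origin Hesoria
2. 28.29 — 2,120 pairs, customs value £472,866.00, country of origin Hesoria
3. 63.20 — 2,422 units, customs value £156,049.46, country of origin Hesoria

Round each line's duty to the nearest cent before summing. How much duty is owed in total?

Line 1 (38.10, Hesoria, 304 units, £22,909.44):
Base rate for 38.10 is 26.5%.
Origin Hesoria qualifies under the Eriesta–Hesoria agreement and 38.10 is covered: preferential rate 24.5% applies instead.
The additional-duty order on 38.10 targets Belovia, not Hesoria; it does not apply.
Duty = £22,909.44 × 24.5% = £5,612.81.
Line 2 (28.29, Hesoria, 2,120 pairs, £472,866.00):
Base rate for 28.29 is 24.5%.
Origin Hesoria qualifies under the Eriesta–Hesoria agreement and 28.29 is covered: preferential rate 20% applies instead.
Duty = £472,866.00 × 20% = £94,573.20.
Line 3 (63.20, Hesoria, 2,422 units, £156,049.46):
Base rate for 63.20 is 5%.
Origin Hesoria qualifies under the Eriesta–Hesoria agreement and 63.20 is covered: preferential rate Free applies instead.
The additional-duty order on 63.20 targets Belovia, not Hesoria; it does not apply.
Duty = £156,049.46 × 0% = £0.00.
Total = £5,612.81 + £94,573.20 + £0.00 = £100,186.01.

£100,186.01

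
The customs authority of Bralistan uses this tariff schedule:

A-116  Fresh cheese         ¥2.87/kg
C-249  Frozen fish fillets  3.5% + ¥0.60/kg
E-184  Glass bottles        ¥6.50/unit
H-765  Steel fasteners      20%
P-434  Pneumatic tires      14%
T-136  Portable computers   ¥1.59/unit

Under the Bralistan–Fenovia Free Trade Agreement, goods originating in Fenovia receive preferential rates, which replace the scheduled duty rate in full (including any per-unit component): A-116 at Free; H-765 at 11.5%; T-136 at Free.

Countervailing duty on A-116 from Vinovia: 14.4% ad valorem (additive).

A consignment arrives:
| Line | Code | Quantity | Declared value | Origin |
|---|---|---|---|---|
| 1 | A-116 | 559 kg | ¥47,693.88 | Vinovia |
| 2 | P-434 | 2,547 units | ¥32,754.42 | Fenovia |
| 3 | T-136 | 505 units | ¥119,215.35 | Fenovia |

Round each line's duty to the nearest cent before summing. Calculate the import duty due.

¥13,057.87

Line 1 (A-116, Vinovia, 559 kg, ¥47,693.88):
Base rate for A-116 is ¥2.87/kg.
A-116 has an FTA preferential rate, but origin Vinovia is not Fenovia; base rate stands.
Additional duty on A-116 from Vinovia: +14.4% ad valorem. Applied ad valorem rate = 14.4%.
Duty = ¥47,693.88 × 14.4% + 559 × ¥2.87 = ¥8,472.25.
Line 2 (P-434, Fenovia, 2,547 units, ¥32,754.42):
Base rate for P-434 is 14%.
Origin Fenovia is the FTA partner but P-434 is not on the preference list; base rate stands.
Duty = ¥32,754.42 × 14% = ¥4,585.62.
Line 3 (T-136, Fenovia, 505 units, ¥119,215.35):
Base rate for T-136 is ¥1.59/unit.
Origin Fenovia qualifies under the Bralistan–Fenovia agreement and T-136 is covered: preferential rate Free applies instead.
Duty = ¥119,215.35 × 0% = ¥0.00.
Total = ¥8,472.25 + ¥4,585.62 + ¥0.00 = ¥13,057.87.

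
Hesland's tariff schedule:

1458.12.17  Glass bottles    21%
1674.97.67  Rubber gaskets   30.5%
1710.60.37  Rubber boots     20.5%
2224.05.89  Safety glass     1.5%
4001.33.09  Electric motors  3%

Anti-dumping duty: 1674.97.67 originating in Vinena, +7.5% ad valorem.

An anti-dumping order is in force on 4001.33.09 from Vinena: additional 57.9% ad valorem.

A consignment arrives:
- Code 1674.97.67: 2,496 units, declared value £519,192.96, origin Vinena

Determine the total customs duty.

£197,293.32

Line 1 (1674.97.67, Vinena, 2,496 units, £519,192.96):
Base rate for 1674.97.67 is 30.5%.
Additional duty on 1674.97.67 from Vinena: +7.5%. Applied ad valorem rate: 30.5% + 7.5% = 38%.
Duty = £519,192.96 × 38% = £197,293.32.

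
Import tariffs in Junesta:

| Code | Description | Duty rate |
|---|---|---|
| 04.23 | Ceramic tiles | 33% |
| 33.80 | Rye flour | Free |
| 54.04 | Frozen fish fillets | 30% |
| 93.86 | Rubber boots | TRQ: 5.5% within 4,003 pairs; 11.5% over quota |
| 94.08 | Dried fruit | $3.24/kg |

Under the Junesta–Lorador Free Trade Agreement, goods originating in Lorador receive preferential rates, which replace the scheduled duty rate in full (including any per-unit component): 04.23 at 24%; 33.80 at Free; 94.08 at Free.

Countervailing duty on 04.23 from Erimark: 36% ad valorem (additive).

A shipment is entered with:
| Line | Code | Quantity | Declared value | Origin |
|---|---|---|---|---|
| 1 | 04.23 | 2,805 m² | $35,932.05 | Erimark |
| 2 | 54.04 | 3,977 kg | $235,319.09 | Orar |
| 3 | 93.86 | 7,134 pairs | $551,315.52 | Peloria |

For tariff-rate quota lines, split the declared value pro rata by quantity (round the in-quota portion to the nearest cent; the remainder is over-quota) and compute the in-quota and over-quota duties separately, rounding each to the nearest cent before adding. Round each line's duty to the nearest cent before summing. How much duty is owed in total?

$140,229.01

Line 1 (04.23, Erimark, 2,805 m², $35,932.05):
Base rate for 04.23 is 33%.
04.23 has an FTA preferential rate, but origin Erimark is not Lorador; base rate stands.
Additional duty on 04.23 from Erimark: +36%. Applied ad valorem rate: 33% + 36% = 69%.
Duty = $35,932.05 × 69% = $24,793.11.
Line 2 (54.04, Orar, 3,977 kg, $235,319.09):
Base rate for 54.04 is 30%.
Duty = $235,319.09 × 30% = $70,595.73.
Line 3 (93.86, Peloria, 7,134 pairs, $551,315.52):
Code 93.86 is under a tariff-rate quota (threshold 4,003 pairs). In-quota: 4,003 pairs at 5.5%; over-quota: 3,131 pairs at 11.5%.
Pro-rata value split: in-quota = $551,315.52 × 4,003/7,134 = $309,351.84; over-quota = $551,315.52 − $309,351.84 = $241,963.68.
In-quota duty = $309,351.84 × 5.5% = $17,014.35. Over-quota duty = $241,963.68 × 11.5% = $27,825.82.
Line duty = $17,014.35 + $27,825.82 = $44,840.17.
Total = $24,793.11 + $70,595.73 + $44,840.17 = $140,229.01.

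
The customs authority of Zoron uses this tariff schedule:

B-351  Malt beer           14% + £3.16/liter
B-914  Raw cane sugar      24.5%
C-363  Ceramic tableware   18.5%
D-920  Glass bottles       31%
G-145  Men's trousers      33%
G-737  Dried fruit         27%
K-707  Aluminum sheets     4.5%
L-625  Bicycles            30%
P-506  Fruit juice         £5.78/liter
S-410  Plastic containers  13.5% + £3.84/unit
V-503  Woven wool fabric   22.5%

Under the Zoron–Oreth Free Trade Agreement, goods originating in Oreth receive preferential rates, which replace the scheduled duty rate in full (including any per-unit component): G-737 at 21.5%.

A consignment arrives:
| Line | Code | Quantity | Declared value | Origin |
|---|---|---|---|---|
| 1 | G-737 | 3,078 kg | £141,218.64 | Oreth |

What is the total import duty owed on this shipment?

£30,362.01

Line 1 (G-737, Oreth, 3,078 kg, £141,218.64):
Base rate for G-737 is 27%.
Origin Oreth qualifies under the Zoron–Oreth agreement and G-737 is covered: preferential rate 21.5% applies instead.
Duty = £141,218.64 × 21.5% = £30,362.01.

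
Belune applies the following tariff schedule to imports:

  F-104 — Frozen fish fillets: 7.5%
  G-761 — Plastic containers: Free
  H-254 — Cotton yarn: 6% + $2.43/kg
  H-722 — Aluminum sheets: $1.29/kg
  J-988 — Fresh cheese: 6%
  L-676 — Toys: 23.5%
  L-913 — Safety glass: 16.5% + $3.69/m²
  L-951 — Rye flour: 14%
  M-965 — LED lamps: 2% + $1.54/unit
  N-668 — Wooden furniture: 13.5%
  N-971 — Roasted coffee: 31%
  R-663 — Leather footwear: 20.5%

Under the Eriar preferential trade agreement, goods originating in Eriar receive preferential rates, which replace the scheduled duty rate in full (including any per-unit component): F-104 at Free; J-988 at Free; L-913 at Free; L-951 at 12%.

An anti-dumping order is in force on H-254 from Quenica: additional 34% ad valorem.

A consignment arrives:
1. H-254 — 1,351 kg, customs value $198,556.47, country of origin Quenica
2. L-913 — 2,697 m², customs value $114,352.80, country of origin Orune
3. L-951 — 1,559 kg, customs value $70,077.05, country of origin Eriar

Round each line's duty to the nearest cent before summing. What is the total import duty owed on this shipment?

$119,934.91

Line 1 (H-254, Quenica, 1,351 kg, $198,556.47):
Base rate for H-254 is 6% + $2.43/kg.
Additional duty on H-254 from Quenica: +34%. Applied ad valorem rate: 6% + 34% = 40%.
Duty = $198,556.47 × 40% + 1,351 × $2.43 = $82,705.52.
Line 2 (L-913, Orune, 2,697 m², $114,352.80):
Base rate for L-913 is 16.5% + $3.69/m².
L-913 has an FTA preferential rate, but origin Orune is not Eriar; base rate stands.
Duty = $114,352.80 × 16.5% + 2,697 × $3.69 = $28,820.14.
Line 3 (L-951, Eriar, 1,559 kg, $70,077.05):
Base rate for L-951 is 14%.
Origin Eriar qualifies under the Belune–Eriar agreement and L-951 is covered: preferential rate 12% applies instead.
Duty = $70,077.05 × 12% = $8,409.25.
Total = $82,705.52 + $28,820.14 + $8,409.25 = $119,934.91.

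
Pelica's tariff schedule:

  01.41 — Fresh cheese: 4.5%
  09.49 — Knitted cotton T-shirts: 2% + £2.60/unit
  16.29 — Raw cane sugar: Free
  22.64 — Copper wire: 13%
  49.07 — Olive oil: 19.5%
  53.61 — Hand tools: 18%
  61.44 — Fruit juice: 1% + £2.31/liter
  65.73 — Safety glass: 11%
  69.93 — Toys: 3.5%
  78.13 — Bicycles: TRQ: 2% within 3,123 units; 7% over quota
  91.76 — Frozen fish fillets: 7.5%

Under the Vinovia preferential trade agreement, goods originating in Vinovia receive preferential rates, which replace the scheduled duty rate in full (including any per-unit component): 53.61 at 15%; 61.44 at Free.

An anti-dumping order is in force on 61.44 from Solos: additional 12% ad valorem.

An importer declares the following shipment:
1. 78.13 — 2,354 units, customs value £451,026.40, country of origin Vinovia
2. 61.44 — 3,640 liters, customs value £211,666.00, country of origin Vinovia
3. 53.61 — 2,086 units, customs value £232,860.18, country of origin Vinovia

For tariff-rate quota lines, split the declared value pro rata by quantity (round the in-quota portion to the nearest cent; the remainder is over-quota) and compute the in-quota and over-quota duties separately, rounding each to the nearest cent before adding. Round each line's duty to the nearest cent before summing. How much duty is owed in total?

Line 1 (78.13, Vinovia, 2,354 units, £451,026.40):
Code 78.13 is under a tariff-rate quota (threshold 3,123 units). Quantity 2,354 units is within the quota, so the in-quota rate 2% applies to the full value.
Duty = £451,026.40 × 2% = £9,020.53.
Line 2 (61.44, Vinovia, 3,640 liters, £211,666.00):
Base rate for 61.44 is 1% + £2.31/liter.
Origin Vinovia qualifies under the Pelica–Vinovia agreement and 61.44 is covered: preferential rate Free applies instead.
The additional-duty order on 61.44 targets Solos, not Vinovia; it does not apply.
Duty = £211,666.00 × 0% = £0.00.
Line 3 (53.61, Vinovia, 2,086 units, £232,860.18):
Base rate for 53.61 is 18%.
Origin Vinovia qualifies under the Pelica–Vinovia agreement and 53.61 is covered: preferential rate 15% applies instead.
Duty = £232,860.18 × 15% = £34,929.03.
Total = £9,020.53 + £0.00 + £34,929.03 = £43,949.56.

£43,949.56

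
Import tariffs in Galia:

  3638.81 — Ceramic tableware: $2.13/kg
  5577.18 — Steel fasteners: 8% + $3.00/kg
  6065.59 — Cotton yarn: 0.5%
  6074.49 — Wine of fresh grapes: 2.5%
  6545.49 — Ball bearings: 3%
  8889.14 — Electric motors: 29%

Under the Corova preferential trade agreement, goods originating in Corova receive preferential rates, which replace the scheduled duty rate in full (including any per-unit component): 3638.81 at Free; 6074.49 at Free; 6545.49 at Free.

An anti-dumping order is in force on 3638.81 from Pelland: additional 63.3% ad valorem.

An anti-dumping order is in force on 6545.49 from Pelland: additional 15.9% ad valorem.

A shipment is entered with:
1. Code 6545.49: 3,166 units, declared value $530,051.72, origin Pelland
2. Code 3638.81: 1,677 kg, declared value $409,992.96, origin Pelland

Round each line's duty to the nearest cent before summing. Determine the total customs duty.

Line 1 (6545.49, Pelland, 3,166 units, $530,051.72):
Base rate for 6545.49 is 3%.
6545.49 has an FTA preferential rate, but origin Pelland is not Corova; base rate stands.
Additional duty on 6545.49 from Pelland: +15.9%. Applied ad valorem rate: 3% + 15.9% = 18.9%.
Duty = $530,051.72 × 18.9% = $100,179.78.
Line 2 (3638.81, Pelland, 1,677 kg, $409,992.96):
Base rate for 3638.81 is $2.13/kg.
3638.81 has an FTA preferential rate, but origin Pelland is not Corova; base rate stands.
Additional duty on 3638.81 from Pelland: +63.3% ad valorem. Applied ad valorem rate = 63.3%.
Duty = $409,992.96 × 63.3% + 1,677 × $2.13 = $263,097.55.
Total = $100,179.78 + $263,097.55 = $363,277.33.

$363,277.33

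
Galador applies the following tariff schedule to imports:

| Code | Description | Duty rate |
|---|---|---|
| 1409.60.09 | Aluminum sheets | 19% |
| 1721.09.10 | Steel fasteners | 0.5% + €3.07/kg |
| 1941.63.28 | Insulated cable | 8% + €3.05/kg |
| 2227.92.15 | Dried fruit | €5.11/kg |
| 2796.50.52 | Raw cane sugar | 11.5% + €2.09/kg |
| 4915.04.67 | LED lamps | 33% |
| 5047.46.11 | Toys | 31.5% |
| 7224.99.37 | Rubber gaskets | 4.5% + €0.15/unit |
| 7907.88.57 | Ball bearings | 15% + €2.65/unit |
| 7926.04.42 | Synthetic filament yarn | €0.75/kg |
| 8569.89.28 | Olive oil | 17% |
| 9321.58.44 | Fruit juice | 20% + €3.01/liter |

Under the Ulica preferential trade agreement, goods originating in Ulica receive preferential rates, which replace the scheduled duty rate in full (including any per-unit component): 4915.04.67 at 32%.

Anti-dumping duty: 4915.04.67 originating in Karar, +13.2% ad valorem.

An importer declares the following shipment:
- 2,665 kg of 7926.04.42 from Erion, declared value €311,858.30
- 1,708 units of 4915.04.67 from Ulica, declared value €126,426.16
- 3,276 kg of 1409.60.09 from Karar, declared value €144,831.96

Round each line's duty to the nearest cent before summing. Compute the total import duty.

Line 1 (7926.04.42, Erion, 2,665 kg, €311,858.30):
Base rate for 7926.04.42 is €0.75/kg.
Duty = 2,665 × €0.75 = €1,998.75.
Line 2 (4915.04.67, Ulica, 1,708 units, €126,426.16):
Base rate for 4915.04.67 is 33%.
Origin Ulica qualifies under the Galador–Ulica agreement and 4915.04.67 is covered: preferential rate 32% applies instead.
The additional-duty order on 4915.04.67 targets Karar, not Ulica; it does not apply.
Duty = €126,426.16 × 32% = €40,456.37.
Line 3 (1409.60.09, Karar, 3,276 kg, €144,831.96):
Base rate for 1409.60.09 is 19%.
Duty = €144,831.96 × 19% = €27,518.07.
Total = €1,998.75 + €40,456.37 + €27,518.07 = €69,973.19.

€69,973.19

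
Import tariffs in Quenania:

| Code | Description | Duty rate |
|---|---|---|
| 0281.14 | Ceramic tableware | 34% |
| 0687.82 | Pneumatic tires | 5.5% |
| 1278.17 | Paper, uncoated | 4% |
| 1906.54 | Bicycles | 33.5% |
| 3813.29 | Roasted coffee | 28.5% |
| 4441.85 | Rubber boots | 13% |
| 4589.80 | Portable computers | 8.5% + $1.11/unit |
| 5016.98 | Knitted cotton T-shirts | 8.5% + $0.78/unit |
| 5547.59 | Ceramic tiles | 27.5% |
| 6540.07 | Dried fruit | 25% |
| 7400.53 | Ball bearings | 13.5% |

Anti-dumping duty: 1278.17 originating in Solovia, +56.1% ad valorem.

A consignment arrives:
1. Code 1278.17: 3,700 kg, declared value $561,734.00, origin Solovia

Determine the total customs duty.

Line 1 (1278.17, Solovia, 3,700 kg, $561,734.00):
Base rate for 1278.17 is 4%.
Additional duty on 1278.17 from Solovia: +56.1%. Applied ad valorem rate: 4% + 56.1% = 60.1%.
Duty = $561,734.00 × 60.1% = $337,602.13.

$337,602.13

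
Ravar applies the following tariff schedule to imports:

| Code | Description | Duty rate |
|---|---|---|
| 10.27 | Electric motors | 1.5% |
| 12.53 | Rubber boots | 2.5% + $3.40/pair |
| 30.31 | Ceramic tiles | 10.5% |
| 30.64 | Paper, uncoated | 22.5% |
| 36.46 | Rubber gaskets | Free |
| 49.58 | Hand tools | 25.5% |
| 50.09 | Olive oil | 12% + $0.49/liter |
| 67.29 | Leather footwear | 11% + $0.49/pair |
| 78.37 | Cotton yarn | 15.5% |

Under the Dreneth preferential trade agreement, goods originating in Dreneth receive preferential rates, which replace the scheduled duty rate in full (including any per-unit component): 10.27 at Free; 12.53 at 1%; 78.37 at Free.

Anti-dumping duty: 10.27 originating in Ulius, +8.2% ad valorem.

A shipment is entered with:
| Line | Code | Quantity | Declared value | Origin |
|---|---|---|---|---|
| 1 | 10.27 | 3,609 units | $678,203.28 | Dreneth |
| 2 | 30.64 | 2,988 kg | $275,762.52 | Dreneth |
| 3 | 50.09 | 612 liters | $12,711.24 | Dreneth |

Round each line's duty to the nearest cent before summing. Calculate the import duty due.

$63,871.80

Line 1 (10.27, Dreneth, 3,609 units, $678,203.28):
Base rate for 10.27 is 1.5%.
Origin Dreneth qualifies under the Ravar–Dreneth agreement and 10.27 is covered: preferential rate Free applies instead.
The additional-duty order on 10.27 targets Ulius, not Dreneth; it does not apply.
Duty = $678,203.28 × 0% = $0.00.
Line 2 (30.64, Dreneth, 2,988 kg, $275,762.52):
Base rate for 30.64 is 22.5%.
Origin Dreneth is the FTA partner but 30.64 is not on the preference list; base rate stands.
Duty = $275,762.52 × 22.5% = $62,046.57.
Line 3 (50.09, Dreneth, 612 liters, $12,711.24):
Base rate for 50.09 is 12% + $0.49/liter.
Origin Dreneth is the FTA partner but 50.09 is not on the preference list; base rate stands.
Duty = $12,711.24 × 12% + 612 × $0.49 = $1,825.23.
Total = $0.00 + $62,046.57 + $1,825.23 = $63,871.80.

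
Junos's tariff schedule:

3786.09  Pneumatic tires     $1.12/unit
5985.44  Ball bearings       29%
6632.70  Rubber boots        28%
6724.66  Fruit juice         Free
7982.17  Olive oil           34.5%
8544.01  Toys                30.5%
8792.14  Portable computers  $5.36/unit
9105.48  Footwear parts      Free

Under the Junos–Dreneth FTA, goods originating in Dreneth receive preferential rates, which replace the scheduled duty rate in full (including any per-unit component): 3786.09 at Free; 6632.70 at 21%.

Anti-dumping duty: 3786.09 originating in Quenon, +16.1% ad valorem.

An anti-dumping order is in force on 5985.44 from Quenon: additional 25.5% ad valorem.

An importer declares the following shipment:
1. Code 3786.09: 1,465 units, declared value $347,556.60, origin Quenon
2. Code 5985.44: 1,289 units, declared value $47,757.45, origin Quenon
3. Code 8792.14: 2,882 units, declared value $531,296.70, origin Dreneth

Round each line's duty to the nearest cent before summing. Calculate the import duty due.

Line 1 (3786.09, Quenon, 1,465 units, $347,556.60):
Base rate for 3786.09 is $1.12/unit.
3786.09 has an FTA preferential rate, but origin Quenon is not Dreneth; base rate stands.
Additional duty on 3786.09 from Quenon: +16.1% ad valorem. Applied ad valorem rate = 16.1%.
Duty = $347,556.60 × 16.1% + 1,465 × $1.12 = $57,597.41.
Line 2 (5985.44, Quenon, 1,289 units, $47,757.45):
Base rate for 5985.44 is 29%.
Additional duty on 5985.44 from Quenon: +25.5%. Applied ad valorem rate: 29% + 25.5% = 54.5%.
Duty = $47,757.45 × 54.5% = $26,027.81.
Line 3 (8792.14, Dreneth, 2,882 units, $531,296.70):
Base rate for 8792.14 is $5.36/unit.
Origin Dreneth is the FTA partner but 8792.14 is not on the preference list; base rate stands.
Duty = 2,882 × $5.36 = $15,447.52.
Total = $57,597.41 + $26,027.81 + $15,447.52 = $99,072.74.

$99,072.74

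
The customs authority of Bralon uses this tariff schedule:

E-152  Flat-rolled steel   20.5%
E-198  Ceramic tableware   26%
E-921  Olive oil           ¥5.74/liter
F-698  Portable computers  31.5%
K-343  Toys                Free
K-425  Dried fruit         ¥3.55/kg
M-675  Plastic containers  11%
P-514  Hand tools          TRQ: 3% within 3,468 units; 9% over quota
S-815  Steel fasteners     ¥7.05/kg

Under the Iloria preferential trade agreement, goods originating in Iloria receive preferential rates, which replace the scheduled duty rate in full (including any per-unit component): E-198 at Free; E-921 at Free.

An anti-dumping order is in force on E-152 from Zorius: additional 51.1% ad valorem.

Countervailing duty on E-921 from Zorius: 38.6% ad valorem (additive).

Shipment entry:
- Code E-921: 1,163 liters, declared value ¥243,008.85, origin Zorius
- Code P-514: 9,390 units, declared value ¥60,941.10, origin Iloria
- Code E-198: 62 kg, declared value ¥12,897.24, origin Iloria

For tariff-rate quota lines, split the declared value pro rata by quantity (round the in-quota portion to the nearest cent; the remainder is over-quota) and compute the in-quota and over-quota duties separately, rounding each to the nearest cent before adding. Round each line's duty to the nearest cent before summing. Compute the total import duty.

¥104,611.30

Line 1 (E-921, Zorius, 1,163 liters, ¥243,008.85):
Base rate for E-921 is ¥5.74/liter.
E-921 has an FTA preferential rate, but origin Zorius is not Iloria; base rate stands.
Additional duty on E-921 from Zorius: +38.6% ad valorem. Applied ad valorem rate = 38.6%.
Duty = ¥243,008.85 × 38.6% + 1,163 × ¥5.74 = ¥100,477.04.
Line 2 (P-514, Iloria, 9,390 units, ¥60,941.10):
Code P-514 is under a tariff-rate quota (threshold 3,468 units). In-quota: 3,468 units at 3%; over-quota: 5,922 units at 9%.
Pro-rata value split: in-quota = ¥60,941.10 × 3,468/9,390 = ¥22,507.32; over-quota = ¥60,941.10 − ¥22,507.32 = ¥38,433.78.
In-quota duty = ¥22,507.32 × 3% = ¥675.22. Over-quota duty = ¥38,433.78 × 9% = ¥3,459.04.
Line duty = ¥675.22 + ¥3,459.04 = ¥4,134.26.
Line 3 (E-198, Iloria, 62 kg, ¥12,897.24):
Base rate for E-198 is 26%.
Origin Iloria qualifies under the Bralon–Iloria agreement and E-198 is covered: preferential rate Free applies instead.
Duty = ¥12,897.24 × 0% = ¥0.00.
Total = ¥100,477.04 + ¥4,134.26 + ¥0.00 = ¥104,611.30.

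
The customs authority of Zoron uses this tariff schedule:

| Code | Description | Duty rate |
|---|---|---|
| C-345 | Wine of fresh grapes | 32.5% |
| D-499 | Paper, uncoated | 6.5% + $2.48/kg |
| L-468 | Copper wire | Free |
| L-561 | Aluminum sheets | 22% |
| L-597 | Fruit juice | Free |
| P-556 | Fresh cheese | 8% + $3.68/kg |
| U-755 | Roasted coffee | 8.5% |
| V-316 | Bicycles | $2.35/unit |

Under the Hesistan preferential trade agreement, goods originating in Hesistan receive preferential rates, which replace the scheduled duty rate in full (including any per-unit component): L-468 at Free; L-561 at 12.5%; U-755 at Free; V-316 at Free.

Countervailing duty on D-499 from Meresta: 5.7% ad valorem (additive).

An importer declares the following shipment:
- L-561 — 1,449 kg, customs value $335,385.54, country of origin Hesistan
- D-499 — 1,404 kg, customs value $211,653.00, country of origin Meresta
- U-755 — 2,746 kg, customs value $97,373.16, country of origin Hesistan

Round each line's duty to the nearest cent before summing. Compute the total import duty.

$71,226.78

Line 1 (L-561, Hesistan, 1,449 kg, $335,385.54):
Base rate for L-561 is 22%.
Origin Hesistan qualifies under the Zoron–Hesistan agreement and L-561 is covered: preferential rate 12.5% applies instead.
Duty = $335,385.54 × 12.5% = $41,923.19.
Line 2 (D-499, Meresta, 1,404 kg, $211,653.00):
Base rate for D-499 is 6.5% + $2.48/kg.
Additional duty on D-499 from Meresta: +5.7%. Applied ad valorem rate: 6.5% + 5.7% = 12.2%.
Duty = $211,653.00 × 12.2% + 1,404 × $2.48 = $29,303.59.
Line 3 (U-755, Hesistan, 2,746 kg, $97,373.16):
Base rate for U-755 is 8.5%.
Origin Hesistan qualifies under the Zoron–Hesistan agreement and U-755 is covered: preferential rate Free applies instead.
Duty = $97,373.16 × 0% = $0.00.
Total = $41,923.19 + $29,303.59 + $0.00 = $71,226.78.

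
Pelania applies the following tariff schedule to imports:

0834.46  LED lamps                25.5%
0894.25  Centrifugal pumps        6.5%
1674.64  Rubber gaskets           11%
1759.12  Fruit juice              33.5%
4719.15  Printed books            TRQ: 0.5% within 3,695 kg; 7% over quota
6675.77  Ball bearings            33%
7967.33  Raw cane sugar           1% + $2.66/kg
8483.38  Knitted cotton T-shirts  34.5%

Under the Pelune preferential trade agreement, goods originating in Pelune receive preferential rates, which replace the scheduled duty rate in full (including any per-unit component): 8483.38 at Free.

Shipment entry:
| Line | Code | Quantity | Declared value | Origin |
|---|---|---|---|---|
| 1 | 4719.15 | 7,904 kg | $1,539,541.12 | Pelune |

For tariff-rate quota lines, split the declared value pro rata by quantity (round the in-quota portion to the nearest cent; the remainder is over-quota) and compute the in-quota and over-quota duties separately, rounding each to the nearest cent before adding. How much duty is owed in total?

$60,986.59

Line 1 (4719.15, Pelune, 7,904 kg, $1,539,541.12):
Code 4719.15 is under a tariff-rate quota (threshold 3,695 kg). In-quota: 3,695 kg at 0.5%; over-quota: 4,209 kg at 7%.
Pro-rata value split: in-quota = $1,539,541.12 × 3,695/7,904 = $719,712.10; over-quota = $1,539,541.12 − $719,712.10 = $819,829.02.
In-quota duty = $719,712.10 × 0.5% = $3,598.56. Over-quota duty = $819,829.02 × 7% = $57,388.03.
Line duty = $3,598.56 + $57,388.03 = $60,986.59.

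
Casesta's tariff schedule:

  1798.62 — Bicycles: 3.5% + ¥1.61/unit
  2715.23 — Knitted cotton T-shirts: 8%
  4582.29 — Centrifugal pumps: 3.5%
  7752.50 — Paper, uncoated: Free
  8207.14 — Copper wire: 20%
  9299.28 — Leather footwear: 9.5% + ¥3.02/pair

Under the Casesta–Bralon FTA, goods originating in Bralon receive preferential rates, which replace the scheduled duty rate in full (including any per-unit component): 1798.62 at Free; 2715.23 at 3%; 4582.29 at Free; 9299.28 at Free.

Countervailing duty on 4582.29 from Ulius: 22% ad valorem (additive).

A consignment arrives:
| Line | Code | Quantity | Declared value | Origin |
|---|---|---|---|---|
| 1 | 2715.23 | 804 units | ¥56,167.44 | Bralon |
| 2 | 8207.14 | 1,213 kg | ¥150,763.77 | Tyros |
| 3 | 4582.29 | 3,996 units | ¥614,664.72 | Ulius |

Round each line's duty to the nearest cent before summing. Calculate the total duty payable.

¥188,577.27

Line 1 (2715.23, Bralon, 804 units, ¥56,167.44):
Base rate for 2715.23 is 8%.
Origin Bralon qualifies under the Casesta–Bralon agreement and 2715.23 is covered: preferential rate 3% applies instead.
Duty = ¥56,167.44 × 3% = ¥1,685.02.
Line 2 (8207.14, Tyros, 1,213 kg, ¥150,763.77):
Base rate for 8207.14 is 20%.
Duty = ¥150,763.77 × 20% = ¥30,152.75.
Line 3 (4582.29, Ulius, 3,996 units, ¥614,664.72):
Base rate for 4582.29 is 3.5%.
4582.29 has an FTA preferential rate, but origin Ulius is not Bralon; base rate stands.
Additional duty on 4582.29 from Ulius: +22%. Applied ad valorem rate: 3.5% + 22% = 25.5%.
Duty = ¥614,664.72 × 25.5% = ¥156,739.50.
Total = ¥1,685.02 + ¥30,152.75 + ¥156,739.50 = ¥188,577.27.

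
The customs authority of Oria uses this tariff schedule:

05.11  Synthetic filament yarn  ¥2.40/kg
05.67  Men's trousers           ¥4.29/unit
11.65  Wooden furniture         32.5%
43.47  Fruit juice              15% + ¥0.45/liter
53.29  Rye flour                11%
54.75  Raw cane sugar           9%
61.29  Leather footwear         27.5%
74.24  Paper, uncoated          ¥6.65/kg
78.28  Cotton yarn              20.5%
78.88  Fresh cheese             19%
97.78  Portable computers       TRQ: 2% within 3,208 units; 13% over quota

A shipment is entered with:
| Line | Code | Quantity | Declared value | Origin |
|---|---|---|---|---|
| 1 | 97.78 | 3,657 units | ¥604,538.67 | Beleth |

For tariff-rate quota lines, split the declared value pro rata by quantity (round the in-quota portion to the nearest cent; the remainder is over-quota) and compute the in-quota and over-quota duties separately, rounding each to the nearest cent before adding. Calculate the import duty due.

Line 1 (97.78, Beleth, 3,657 units, ¥604,538.67):
Code 97.78 is under a tariff-rate quota (threshold 3,208 units). In-quota: 3,208 units at 2%; over-quota: 449 units at 13%.
Pro-rata value split: in-quota = ¥604,538.67 × 3,208/3,657 = ¥530,314.48; over-quota = ¥604,538.67 − ¥530,314.48 = ¥74,224.19.
In-quota duty = ¥530,314.48 × 2% = ¥10,606.29. Over-quota duty = ¥74,224.19 × 13% = ¥9,649.14.
Line duty = ¥10,606.29 + ¥9,649.14 = ¥20,255.43.

¥20,255.43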